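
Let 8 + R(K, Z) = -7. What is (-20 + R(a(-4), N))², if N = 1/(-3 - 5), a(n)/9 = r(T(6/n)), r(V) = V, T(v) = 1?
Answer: 1225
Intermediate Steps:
a(n) = 9 (a(n) = 9*1 = 9)
N = -⅛ (N = 1/(-8) = -⅛ ≈ -0.12500)
R(K, Z) = -15 (R(K, Z) = -8 - 7 = -15)
(-20 + R(a(-4), N))² = (-20 - 15)² = (-35)² = 1225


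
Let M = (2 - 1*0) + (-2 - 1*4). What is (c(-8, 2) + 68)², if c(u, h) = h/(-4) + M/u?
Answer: 4624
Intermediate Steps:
M = -4 (M = (2 + 0) + (-2 - 4) = 2 - 6 = -4)
c(u, h) = -4/u - h/4 (c(u, h) = h/(-4) - 4/u = h*(-¼) - 4/u = -h/4 - 4/u = -4/u - h/4)
(c(-8, 2) + 68)² = ((-4/(-8) - ¼*2) + 68)² = ((-4*(-⅛) - ½) + 68)² = ((½ - ½) + 68)² = (0 + 68)² = 68² = 4624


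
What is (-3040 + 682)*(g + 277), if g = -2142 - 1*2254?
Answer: 9712602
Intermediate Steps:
g = -4396 (g = -2142 - 2254 = -4396)
(-3040 + 682)*(g + 277) = (-3040 + 682)*(-4396 + 277) = -2358*(-4119) = 9712602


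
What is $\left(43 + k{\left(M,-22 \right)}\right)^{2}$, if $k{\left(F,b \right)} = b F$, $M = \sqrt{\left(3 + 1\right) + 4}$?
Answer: $5721 - 3784 \sqrt{2} \approx 369.62$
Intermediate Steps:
$M = 2 \sqrt{2}$ ($M = \sqrt{4 + 4} = \sqrt{8} = 2 \sqrt{2} \approx 2.8284$)
$k{\left(F,b \right)} = F b$
$\left(43 + k{\left(M,-22 \right)}\right)^{2} = \left(43 + 2 \sqrt{2} \left(-22\right)\right)^{2} = \left(43 - 44 \sqrt{2}\right)^{2}$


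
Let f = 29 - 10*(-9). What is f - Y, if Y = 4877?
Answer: -4758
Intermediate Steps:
f = 119 (f = 29 + 90 = 119)
f - Y = 119 - 1*4877 = 119 - 4877 = -4758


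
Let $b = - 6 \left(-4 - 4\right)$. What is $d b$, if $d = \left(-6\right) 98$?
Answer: $-28224$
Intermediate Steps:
$b = 48$ ($b = \left(-6\right) \left(-8\right) = 48$)
$d = -588$
$d b = \left(-588\right) 48 = -28224$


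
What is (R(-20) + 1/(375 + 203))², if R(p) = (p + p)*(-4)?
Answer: 8552735361/334084 ≈ 25601.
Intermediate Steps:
R(p) = -8*p (R(p) = (2*p)*(-4) = -8*p)
(R(-20) + 1/(375 + 203))² = (-8*(-20) + 1/(375 + 203))² = (160 + 1/578)² = (92481/578)² = 8552735361/334084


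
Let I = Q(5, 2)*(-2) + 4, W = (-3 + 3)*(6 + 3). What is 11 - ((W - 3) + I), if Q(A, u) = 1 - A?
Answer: 2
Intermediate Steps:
W = 0 (W = 0*9 = 0)
I = 12 (I = (1 - 1*5)*(-2) + 4 = (1 - 5)*(-2) + 4 = -4*(-2) + 4 = 8 + 4 = 12)
11 - ((W - 3) + I) = 11 - ((0 - 3) + 12) = 11 - (-3 + 12) = 11 - 1*9 = 11 - 9 = 2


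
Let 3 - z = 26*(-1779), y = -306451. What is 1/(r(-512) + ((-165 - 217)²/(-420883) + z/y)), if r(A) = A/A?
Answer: 128980016233/64792675578 ≈ 1.9907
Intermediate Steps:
r(A) = 1
z = 46257 (z = 3 - 26*(-1779) = 3 - 1*(-46254) = 3 + 46254 = 46257)
1/(r(-512) + ((-165 - 217)²/(-420883) + z/y)) = 1/(1 + ((-165 - 217)²/(-420883) + 46257/(-306451))) = 1/(1 + ((-382)²*(-1/420883) + 46257*(-1/306451))) = 1/(1 + (145924*(-1/420883) - 46257/306451)) = 1/(1 + (-145924/420883 - 46257/306451)) = 1/(1 - 64187340655/128980016233) = 1/(64792675578/128980016233) = 128980016233/64792675578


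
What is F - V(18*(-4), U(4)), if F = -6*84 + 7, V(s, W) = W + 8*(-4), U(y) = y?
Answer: -469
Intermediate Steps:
V(s, W) = -32 + W (V(s, W) = W - 32 = -32 + W)
F = -497 (F = -504 + 7 = -497)
F - V(18*(-4), U(4)) = -497 - (-32 + 4) = -497 - 1*(-28) = -497 + 28 = -469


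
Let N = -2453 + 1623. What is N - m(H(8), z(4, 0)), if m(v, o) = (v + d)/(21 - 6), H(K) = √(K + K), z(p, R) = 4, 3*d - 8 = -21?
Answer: -37349/45 ≈ -829.98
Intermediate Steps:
d = -13/3 (d = 8/3 + (⅓)*(-21) = 8/3 - 7 = -13/3 ≈ -4.3333)
H(K) = √2*√K (H(K) = √(2*K) = √2*√K)
m(v, o) = -13/45 + v/15 (m(v, o) = (v - 13/3)/(21 - 6) = (-13/3 + v)/15 = (-13/3 + v)*(1/15) = -13/45 + v/15)
N = -830
N - m(H(8), z(4, 0)) = -830 - (-13/45 + (√2*√8)/15) = -830 - (-13/45 + (√2*(2*√2))/15) = -830 - (-13/45 + (1/15)*4) = -830 - (-13/45 + 4/15) = -830 - 1*(-1/45) = -830 + 1/45 = -37349/45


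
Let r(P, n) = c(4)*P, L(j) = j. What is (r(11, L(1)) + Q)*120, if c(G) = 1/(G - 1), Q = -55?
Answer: -6160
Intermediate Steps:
c(G) = 1/(-1 + G)
r(P, n) = P/3 (r(P, n) = P/(-1 + 4) = P/3)
(r(11, L(1)) + Q)*120 = ((⅓)*11 - 55)*120 = (11/3 - 55)*120 = -154/3*120 = -6160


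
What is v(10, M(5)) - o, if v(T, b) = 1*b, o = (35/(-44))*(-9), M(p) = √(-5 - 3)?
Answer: -315/44 + 2*I*√2 ≈ -7.1591 + 2.8284*I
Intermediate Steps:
M(p) = 2*I*√2 (M(p) = √(-8) = 2*I*√2)
o = 315/44 (o = (35*(-1/44))*(-9) = -35/44*(-9) = 315/44 ≈ 7.1591)
v(T, b) = b
v(10, M(5)) - o = 2*I*√2 - 1*315/44 = 2*I*√2 - 315/44 = -315/44 + 2*I*√2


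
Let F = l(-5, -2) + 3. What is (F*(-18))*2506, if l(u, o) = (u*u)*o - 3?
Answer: 2255400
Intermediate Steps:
l(u, o) = -3 + o*u² (l(u, o) = u²*o - 3 = o*u² - 3 = -3 + o*u²)
F = -50 (F = (-3 - 2*(-5)²) + 3 = (-3 - 2*25) + 3 = (-3 - 50) + 3 = -53 + 3 = -50)
(F*(-18))*2506 = -50*(-18)*2506 = 900*2506 = 2255400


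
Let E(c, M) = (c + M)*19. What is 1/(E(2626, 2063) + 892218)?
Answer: 1/981309 ≈ 1.0190e-6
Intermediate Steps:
E(c, M) = 19*M + 19*c (E(c, M) = (M + c)*19 = 19*M + 19*c)
1/(E(2626, 2063) + 892218) = 1/((19*2063 + 19*2626) + 892218) = 1/((39197 + 49894) + 892218) = 1/(89091 + 892218) = 1/981309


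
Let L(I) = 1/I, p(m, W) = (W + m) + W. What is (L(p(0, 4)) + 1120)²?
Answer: 80299521/64 ≈ 1.2547e+6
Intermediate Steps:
p(m, W) = m + 2*W
(L(p(0, 4)) + 1120)² = (1/(0 + 2*4) + 1120)² = (1/(0 + 8) + 1120)² = (1/8 + 1120)² = (⅛ + 1120)² = (8961/8)² = 80299521/64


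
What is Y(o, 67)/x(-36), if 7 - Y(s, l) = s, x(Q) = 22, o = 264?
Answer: -257/22 ≈ -11.682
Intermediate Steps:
Y(s, l) = 7 - s
Y(o, 67)/x(-36) = (7 - 1*264)/22 = (7 - 264)*(1/22) = -257*1/22 = -257/22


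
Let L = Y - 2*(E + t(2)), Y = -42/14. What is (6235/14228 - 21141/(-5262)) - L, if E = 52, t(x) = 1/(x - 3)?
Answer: 1365785833/12477956 ≈ 109.46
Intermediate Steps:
t(x) = 1/(-3 + x)
Y = -3 (Y = -42*1/14 = -3)
L = -105 (L = -3 - 2*(52 + 1/(-3 + 2)) = -3 - 2*(52 + 1/(-1)) = -3 - 2*(52 - 1) = -3 - 2*51 = -3 - 102 = -105)
(6235/14228 - 21141/(-5262)) - L = (6235/14228 - 21141/(-5262)) - 1*(-105) = (6235*(1/14228) - 21141*(-1/5262)) + 105 = (6235/14228 + 7047/1754) + 105 = 55600453/12477956 + 105 = 1365785833/12477956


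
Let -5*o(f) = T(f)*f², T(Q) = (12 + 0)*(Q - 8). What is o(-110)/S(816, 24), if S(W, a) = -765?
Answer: -228448/51 ≈ -4479.4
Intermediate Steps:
T(Q) = -96 + 12*Q (T(Q) = 12*(-8 + Q) = -96 + 12*Q)
o(f) = -f²*(-96 + 12*f)/5 (o(f) = -(-96 + 12*f)*f²/5 = -f²*(-96 + 12*f)/5)
o(-110)/S(816, 24) = ((12/5)*(-110)²*(8 - 1*(-110)))/(-765) = ((12/5)*12100*(8 + 110))*(-1/765) = ((12/5)*12100*118)*(-1/765) = 3426720*(-1/765) = -228448/51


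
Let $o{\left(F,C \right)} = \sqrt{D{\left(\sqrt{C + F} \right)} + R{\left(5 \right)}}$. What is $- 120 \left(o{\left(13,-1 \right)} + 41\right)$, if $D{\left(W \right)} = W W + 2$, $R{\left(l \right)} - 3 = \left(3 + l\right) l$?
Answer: $-4920 - 120 \sqrt{57} \approx -5826.0$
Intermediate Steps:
$R{\left(l \right)} = 3 + l \left(3 + l\right)$ ($R{\left(l \right)} = 3 + \left(3 + l\right) l = 3 + l \left(3 + l\right)$)
$D{\left(W \right)} = 2 + W^{2}$ ($D{\left(W \right)} = W^{2} + 2 = 2 + W^{2}$)
$o{\left(F,C \right)} = \sqrt{45 + C + F}$ ($o{\left(F,C \right)} = \sqrt{\left(2 + \left(\sqrt{C + F}\right)^{2}\right) + \left(3 + 5^{2} + 3 \cdot 5\right)} = \sqrt{\left(2 + \left(C + F\right)\right) + \left(3 + 25 + 15\right)} = \sqrt{\left(2 + C + F\right) + 43} = \sqrt{45 + C + F}$)
$- 120 \left(o{\left(13,-1 \right)} + 41\right) = - 120 \left(\sqrt{45 - 1 + 13} + 41\right) = - 120 \left(\sqrt{57} + 41\right) = - 120 \left(41 + \sqrt{57}\right) = -4920 - 120 \sqrt{57}$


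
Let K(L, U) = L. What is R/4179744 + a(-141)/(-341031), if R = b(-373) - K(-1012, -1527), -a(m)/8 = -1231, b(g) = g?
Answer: -4549355567/158380252896 ≈ -0.028724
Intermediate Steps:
a(m) = 9848 (a(m) = -8*(-1231) = 9848)
R = 639 (R = -373 - 1*(-1012) = -373 + 1012 = 639)
R/4179744 + a(-141)/(-341031) = 639/4179744 + 9848/(-341031) = 639*(1/4179744) + 9848*(-1/341031) = 71/464416 - 9848/341031 = -4549355567/158380252896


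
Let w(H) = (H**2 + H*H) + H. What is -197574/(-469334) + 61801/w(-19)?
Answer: 14572102528/164970901 ≈ 88.331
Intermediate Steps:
w(H) = H + 2*H**2 (w(H) = (H**2 + H**2) + H = 2*H**2 + H = H + 2*H**2)
-197574/(-469334) + 61801/w(-19) = -197574/(-469334) + 61801/((-19*(1 + 2*(-19)))) = -197574*(-1/469334) + 61801/((-19*(1 - 38))) = 98787/234667 + 61801/((-19*(-37))) = 98787/234667 + 61801/703 = 14572102528/164970901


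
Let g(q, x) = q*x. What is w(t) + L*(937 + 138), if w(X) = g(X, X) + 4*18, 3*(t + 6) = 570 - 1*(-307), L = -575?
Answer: -4824596/9 ≈ -5.3607e+5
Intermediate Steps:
t = 859/3 (t = -6 + (570 - 1*(-307))/3 = -6 + (570 + 307)/3 = -6 + (⅓)*877 = -6 + 877/3 = 859/3 ≈ 286.33)
w(X) = 72 + X² (w(X) = X*X + 4*18 = X² + 72 = 72 + X²)
w(t) + L*(937 + 138) = (72 + (859/3)²) - 575*(937 + 138) = (72 + 737881/9) - 575*1075 = 738529/9 - 618125 = -4824596/9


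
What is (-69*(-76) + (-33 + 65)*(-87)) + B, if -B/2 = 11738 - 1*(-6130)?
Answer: -33276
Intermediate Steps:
B = -35736 (B = -2*(11738 - 1*(-6130)) = -2*(11738 + 6130) = -2*17868 = -35736)
(-69*(-76) + (-33 + 65)*(-87)) + B = (-69*(-76) + (-33 + 65)*(-87)) - 35736 = (5244 + 32*(-87)) - 35736 = (5244 - 2784) - 35736 = 2460 - 35736 = -33276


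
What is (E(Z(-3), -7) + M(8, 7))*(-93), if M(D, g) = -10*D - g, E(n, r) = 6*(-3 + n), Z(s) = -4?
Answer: 11997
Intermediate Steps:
E(n, r) = -18 + 6*n
M(D, g) = -g - 10*D
(E(Z(-3), -7) + M(8, 7))*(-93) = ((-18 + 6*(-4)) + (-1*7 - 10*8))*(-93) = ((-18 - 24) + (-7 - 80))*(-93) = (-42 - 87)*(-93) = -129*(-93) = 11997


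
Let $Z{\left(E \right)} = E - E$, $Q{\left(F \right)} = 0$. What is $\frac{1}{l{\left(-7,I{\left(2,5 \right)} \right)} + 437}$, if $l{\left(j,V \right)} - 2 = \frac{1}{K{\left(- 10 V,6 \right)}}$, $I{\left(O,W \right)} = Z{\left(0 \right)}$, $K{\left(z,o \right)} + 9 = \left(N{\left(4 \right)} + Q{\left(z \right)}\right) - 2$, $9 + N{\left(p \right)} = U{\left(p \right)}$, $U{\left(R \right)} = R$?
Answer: $\frac{16}{7023} \approx 0.0022782$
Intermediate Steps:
$Z{\left(E \right)} = 0$
$N{\left(p \right)} = -9 + p$
$K{\left(z,o \right)} = -16$ ($K{\left(z,o \right)} = -9 + \left(\left(\left(-9 + 4\right) + 0\right) - 2\right) = -9 + \left(\left(-5 + 0\right) - 2\right) = -9 - 7 = -16$)
$I{\left(O,W \right)} = 0$
$l{\left(j,V \right)} = \frac{31}{16}$ ($l{\left(j,V \right)} = 2 + \frac{1}{-16} = 2 - \frac{1}{16} = \frac{31}{16}$)
$\frac{1}{l{\left(-7,I{\left(2,5 \right)} \right)} + 437} = \frac{1}{\frac{31}{16} + 437} = \frac{1}{\frac{7023}{16}} = \frac{16}{7023}$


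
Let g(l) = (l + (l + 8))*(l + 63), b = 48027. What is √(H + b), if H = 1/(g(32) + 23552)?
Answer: √11090318772830/15196 ≈ 219.15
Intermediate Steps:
g(l) = (8 + 2*l)*(63 + l) (g(l) = (l + (8 + l))*(63 + l) = (8 + 2*l)*(63 + l))
H = 1/30392 (H = 1/((504 + 2*32² + 134*32) + 23552) = 1/((504 + 2*1024 + 4288) + 23552) = 1/((504 + 2048 + 4288) + 23552) = 1/(6840 + 23552) = 1/30392 ≈ 3.2903e-5)
√(H + b) = √(1/30392 + 48027) = √(1459636585/30392) = √11090318772830/15196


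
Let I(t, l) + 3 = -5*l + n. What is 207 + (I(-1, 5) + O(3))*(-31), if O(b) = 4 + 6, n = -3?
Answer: 858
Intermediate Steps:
O(b) = 10
I(t, l) = -6 - 5*l (I(t, l) = -3 + (-5*l - 3) = -3 + (-3 - 5*l) = -6 - 5*l)
207 + (I(-1, 5) + O(3))*(-31) = 207 + ((-6 - 5*5) + 10)*(-31) = 207 + ((-6 - 25) + 10)*(-31) = 207 + (-31 + 10)*(-31) = 207 - 21*(-31) = 207 + 651 = 858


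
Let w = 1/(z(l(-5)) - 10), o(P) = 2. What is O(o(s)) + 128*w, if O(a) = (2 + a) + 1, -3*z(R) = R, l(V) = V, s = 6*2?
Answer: -259/25 ≈ -10.360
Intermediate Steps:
s = 12
z(R) = -R/3
w = -3/25 (w = 1/(-⅓*(-5) - 10) = 1/(5/3 - 10) = 1/(-25/3) = -3/25 ≈ -0.12000)
O(a) = 3 + a
O(o(s)) + 128*w = (3 + 2) + 128*(-3/25) = 5 - 384/25 = -259/25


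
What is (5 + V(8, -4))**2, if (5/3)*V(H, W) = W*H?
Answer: 5041/25 ≈ 201.64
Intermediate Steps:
V(H, W) = 3*H*W/5 (V(H, W) = 3*(W*H)/5 = 3*(H*W)/5 = 3*H*W/5)
(5 + V(8, -4))**2 = (5 + (3/5)*8*(-4))**2 = (5 - 96/5)**2 = (-71/5)**2 = 5041/25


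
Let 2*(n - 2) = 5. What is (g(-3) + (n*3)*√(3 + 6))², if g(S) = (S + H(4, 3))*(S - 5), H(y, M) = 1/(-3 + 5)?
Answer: 14641/4 ≈ 3660.3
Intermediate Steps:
n = 9/2 (n = 2 + (½)*5 = 2 + 5/2 = 9/2 ≈ 4.5000)
H(y, M) = ½ (H(y, M) = 1/2 = ½)
g(S) = (½ + S)*(-5 + S) (g(S) = (S + ½)*(S - 5) = (½ + S)*(-5 + S))
(g(-3) + (n*3)*√(3 + 6))² = ((-5/2 + (-3)² - 9/2*(-3)) + ((9/2)*3)*√(3 + 6))² = ((-5/2 + 9 + 27/2) + 27*√9/2)² = (20 + (27/2)*3)² = (20 + 81/2)² = (121/2)² = 14641/4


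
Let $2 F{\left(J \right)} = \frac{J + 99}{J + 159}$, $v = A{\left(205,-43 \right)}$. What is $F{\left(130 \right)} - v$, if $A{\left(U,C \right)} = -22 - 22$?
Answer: $\frac{25661}{578} \approx 44.396$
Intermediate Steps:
$A{\left(U,C \right)} = -44$ ($A{\left(U,C \right)} = -22 - 22 = -44$)
$v = -44$
$F{\left(J \right)} = \frac{99 + J}{2 \left(159 + J\right)}$ ($F{\left(J \right)} = \frac{\left(J + 99\right) \frac{1}{J + 159}}{2} = \frac{\left(99 + J\right) \frac{1}{159 + J}}{2} = \frac{\frac{1}{159 + J} \left(99 + J\right)}{2} = \frac{99 + J}{2 \left(159 + J\right)}$)
$F{\left(130 \right)} - v = \frac{99 + 130}{2 \left(159 + 130\right)} - -44 = \frac{1}{2} \cdot \frac{1}{289} \cdot 229 + 44 = \frac{229}{578} + 44 = \frac{25661}{578}$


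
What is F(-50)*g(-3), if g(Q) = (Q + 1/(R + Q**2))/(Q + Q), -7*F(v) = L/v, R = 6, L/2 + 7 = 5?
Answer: -44/7875 ≈ -0.0055873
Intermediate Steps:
L = -4 (L = -14 + 2*5 = -14 + 10 = -4)
F(v) = 4/(7*v) (F(v) = -(-4)/(7*v) = 4/(7*v))
g(Q) = (Q + 1/(6 + Q**2))/(2*Q) (g(Q) = (Q + 1/(6 + Q**2))/(Q + Q) = (Q + 1/(6 + Q**2))/((2*Q)) = (Q + 1/(6 + Q**2))*(1/(2*Q)) = (Q + 1/(6 + Q**2))/(2*Q))
F(-50)*g(-3) = ((4/7)/(-50))*((1/2)*(1 + (-3)**3 + 6*(-3))/(-3*(6 + (-3)**2))) = ((4/7)*(-1/50))*((1/2)*(-1/3)*(1 - 27 - 18)/(6 + 9)) = -(-1)*(-44)/(175*3*15) = -2/175*22/45 = -44/7875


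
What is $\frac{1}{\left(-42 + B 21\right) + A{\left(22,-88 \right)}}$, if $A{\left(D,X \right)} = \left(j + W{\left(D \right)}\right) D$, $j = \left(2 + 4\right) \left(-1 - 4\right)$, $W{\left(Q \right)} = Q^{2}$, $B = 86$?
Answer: $\frac{1}{11752} \approx 8.5092 \cdot 10^{-5}$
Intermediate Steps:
$j = -30$ ($j = 6 \left(-5\right) = -30$)
$A{\left(D,X \right)} = D \left(-30 + D^{2}\right)$ ($A{\left(D,X \right)} = \left(-30 + D^{2}\right) D = D \left(-30 + D^{2}\right)$)
$\frac{1}{\left(-42 + B 21\right) + A{\left(22,-88 \right)}} = \frac{1}{\left(-42 + 86 \cdot 21\right) + 22 \left(-30 + 22^{2}\right)} = \frac{1}{\left(-42 + 1806\right) + 22 \left(-30 + 484\right)} = \frac{1}{1764 + 22 \cdot 454} = \frac{1}{1764 + 9988} = \frac{1}{11752}$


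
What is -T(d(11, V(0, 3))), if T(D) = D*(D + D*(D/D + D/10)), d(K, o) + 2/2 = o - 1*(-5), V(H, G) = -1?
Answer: -207/10 ≈ -20.700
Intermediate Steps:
d(K, o) = 4 + o (d(K, o) = -1 + (o - 1*(-5)) = -1 + (o + 5) = -1 + (5 + o) = 4 + o)
T(D) = D*(D + D*(1 + D/10)) (T(D) = D*(D + D*(1 + D*(1/10))) = D*(D + D*(1 + D/10)))
-T(d(11, V(0, 3))) = -(4 - 1)**2*(20 + (4 - 1))/10 = -3**2*(20 + 3)/10 = -9*23/10 = -1*207/10 = -207/10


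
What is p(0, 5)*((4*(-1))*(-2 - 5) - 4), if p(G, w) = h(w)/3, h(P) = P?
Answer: 40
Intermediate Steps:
p(G, w) = w/3
p(0, 5)*((4*(-1))*(-2 - 5) - 4) = ((⅓)*5)*((4*(-1))*(-2 - 5) - 4) = 5*(-4*(-7) - 4)/3 = 5*(28 - 4)/3 = (5/3)*24 = 40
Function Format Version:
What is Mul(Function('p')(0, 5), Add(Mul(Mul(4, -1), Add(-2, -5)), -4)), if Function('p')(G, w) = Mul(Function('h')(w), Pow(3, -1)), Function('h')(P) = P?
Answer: 40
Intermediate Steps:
Function('p')(G, w) = Mul(Rational(1, 3), w) (Function('p')(G, w) = Mul(w, Pow(3, -1)) = Mul(w, Rational(1, 3)) = Mul(Rational(1, 3), w))
Mul(Function('p')(0, 5), Add(Mul(Mul(4, -1), Add(-2, -5)), -4)) = Mul(Mul(Rational(1, 3), 5), Add(Mul(Mul(4, -1), Add(-2, -5)), -4)) = Mul(Rational(5, 3), Add(Mul(-4, -7), -4)) = Mul(Rational(5, 3), Add(28, -4)) = Mul(Rational(5, 3), 24) = 40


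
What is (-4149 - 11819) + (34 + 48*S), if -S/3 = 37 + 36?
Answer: -26446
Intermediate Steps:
S = -219 (S = -3*(37 + 36) = -3*73 = -219)
(-4149 - 11819) + (34 + 48*S) = (-4149 - 11819) + (34 + 48*(-219)) = -15968 + (34 - 10512) = -15968 - 10478 = -26446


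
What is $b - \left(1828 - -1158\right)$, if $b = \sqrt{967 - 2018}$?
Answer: $-2986 + i \sqrt{1051} \approx -2986.0 + 32.419 i$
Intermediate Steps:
$b = i \sqrt{1051}$ ($b = \sqrt{-1051} = i \sqrt{1051} \approx 32.419 i$)
$b - \left(1828 - -1158\right) = i \sqrt{1051} - \left(1828 - -1158\right) = i \sqrt{1051} - \left(1828 + 1158\right) = i \sqrt{1051} - 2986 = -2986 + i \sqrt{1051}$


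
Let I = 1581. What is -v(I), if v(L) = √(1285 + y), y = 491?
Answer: -4*√111 ≈ -42.143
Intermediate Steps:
v(L) = 4*√111 (v(L) = √(1285 + 491) = √1776 = 4*√111)
-v(I) = -4*√111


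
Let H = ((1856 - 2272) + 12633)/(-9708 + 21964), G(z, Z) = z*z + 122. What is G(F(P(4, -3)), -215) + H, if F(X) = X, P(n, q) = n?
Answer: 1703545/12256 ≈ 139.00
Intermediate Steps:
G(z, Z) = 122 + z**2 (G(z, Z) = z**2 + 122 = 122 + z**2)
H = 12217/12256 (H = (-416 + 12633)/12256 = 12217*(1/12256) = 12217/12256 ≈ 0.99682)
G(F(P(4, -3)), -215) + H = (122 + 4**2) + 12217/12256 = (122 + 16) + 12217/12256 = 138 + 12217/12256 = 1703545/12256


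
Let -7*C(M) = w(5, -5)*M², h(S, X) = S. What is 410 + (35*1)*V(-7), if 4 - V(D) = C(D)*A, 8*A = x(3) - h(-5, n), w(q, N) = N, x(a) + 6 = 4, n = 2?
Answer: 725/8 ≈ 90.625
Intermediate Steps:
x(a) = -2 (x(a) = -6 + 4 = -2)
C(M) = 5*M²/7 (C(M) = -(-5)*M²/7 = 5*M²/7)
A = 3/8 (A = (-2 - 1*(-5))/8 = (-2 + 5)/8 = (⅛)*3 = 3/8 ≈ 0.37500)
V(D) = 4 - 15*D²/56 (V(D) = 4 - 5*D²/7*3/8 = 4 - 15*D²/56)
410 + (35*1)*V(-7) = 410 + (35*1)*(4 - 15/56*(-7)²) = 410 + 35*(4 - 15/56*49) = 410 + 35*(4 - 105/8) = 410 + 35*(-73/8) = 410 - 2555/8 = 725/8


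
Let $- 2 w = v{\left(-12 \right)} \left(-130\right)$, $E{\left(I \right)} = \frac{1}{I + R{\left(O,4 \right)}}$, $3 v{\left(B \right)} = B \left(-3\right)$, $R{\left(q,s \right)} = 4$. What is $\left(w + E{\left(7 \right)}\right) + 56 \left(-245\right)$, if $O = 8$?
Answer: $- \frac{142339}{11} \approx -12940.0$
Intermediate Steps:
$v{\left(B \right)} = - B$ ($v{\left(B \right)} = \frac{B \left(-3\right)}{3} = \frac{\left(-3\right) B}{3} = - B$)
$E{\left(I \right)} = \frac{1}{4 + I}$ ($E{\left(I \right)} = \frac{1}{I + 4} = \frac{1}{4 + I}$)
$w = 780$ ($w = - \frac{\left(-1\right) \left(-12\right) \left(-130\right)}{2} = - \frac{12 \left(-130\right)}{2} = \left(- \frac{1}{2}\right) \left(-1560\right) = 780$)
$\left(w + E{\left(7 \right)}\right) + 56 \left(-245\right) = \left(780 + \frac{1}{4 + 7}\right) + 56 \left(-245\right) = \left(780 + \frac{1}{11}\right) - 13720 = \frac{8581}{11} - 13720 = - \frac{142339}{11}$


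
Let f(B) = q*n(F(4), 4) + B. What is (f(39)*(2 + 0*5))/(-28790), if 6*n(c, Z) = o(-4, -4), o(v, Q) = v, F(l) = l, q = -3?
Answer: -41/14395 ≈ -0.0028482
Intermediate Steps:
n(c, Z) = -2/3 (n(c, Z) = (1/6)*(-4) = -2/3)
f(B) = 2 + B (f(B) = -3*(-2/3) + B = 2 + B)
(f(39)*(2 + 0*5))/(-28790) = ((2 + 39)*(2 + 0*5))/(-28790) = (41*(2 + 0))*(-1/28790) = (41*2)*(-1/28790) = 82*(-1/28790) = -41/14395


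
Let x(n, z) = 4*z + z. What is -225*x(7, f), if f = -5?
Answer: 5625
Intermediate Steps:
x(n, z) = 5*z
-225*x(7, f) = -1125*(-5) = -225*(-25) = 5625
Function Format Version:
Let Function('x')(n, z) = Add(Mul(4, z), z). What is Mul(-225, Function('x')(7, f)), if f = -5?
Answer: 5625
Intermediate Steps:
Function('x')(n, z) = Mul(5, z)
Mul(-225, Function('x')(7, f)) = Mul(-225, Mul(5, -5)) = Mul(-225, -25) = 5625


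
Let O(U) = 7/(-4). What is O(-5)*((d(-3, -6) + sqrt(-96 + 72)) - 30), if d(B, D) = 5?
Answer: 175/4 - 7*I*sqrt(6)/2 ≈ 43.75 - 8.5732*I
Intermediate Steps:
O(U) = -7/4 (O(U) = 7*(-1/4) = -7/4)
O(-5)*((d(-3, -6) + sqrt(-96 + 72)) - 30) = -7*((5 + sqrt(-96 + 72)) - 30)/4 = -7*((5 + sqrt(-24)) - 30)/4 = -7*((5 + 2*I*sqrt(6)) - 30)/4 = -7*(-25 + 2*I*sqrt(6))/4 = 175/4 - 7*I*sqrt(6)/2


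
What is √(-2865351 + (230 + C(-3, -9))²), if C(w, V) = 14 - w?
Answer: I*√2804342 ≈ 1674.6*I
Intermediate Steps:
√(-2865351 + (230 + C(-3, -9))²) = √(-2865351 + (230 + (14 - 1*(-3)))²) = √(-2865351 + (230 + (14 + 3))²) = √(-2865351 + (230 + 17)²) = √(-2865351 + 247²) = √(-2865351 + 61009) = √(-2804342) = I*√2804342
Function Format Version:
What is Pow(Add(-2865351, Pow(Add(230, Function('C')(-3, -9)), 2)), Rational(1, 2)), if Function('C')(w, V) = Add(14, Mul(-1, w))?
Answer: Mul(I, Pow(2804342, Rational(1, 2))) ≈ Mul(1674.6, I)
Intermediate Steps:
Pow(Add(-2865351, Pow(Add(230, Function('C')(-3, -9)), 2)), Rational(1, 2)) = Pow(Add(-2865351, Pow(Add(230, Add(14, Mul(-1, -3))), 2)), Rational(1, 2)) = Pow(Add(-2865351, Pow(Add(230, Add(14, 3)), 2)), Rational(1, 2)) = Pow(Add(-2865351, Pow(Add(230, 17), 2)), Rational(1, 2)) = Pow(Add(-2865351, Pow(247, 2)), Rational(1, 2)) = Pow(Add(-2865351, 61009), Rational(1, 2)) = Pow(-2804342, Rational(1, 2)) = Mul(I, Pow(2804342, Rational(1, 2)))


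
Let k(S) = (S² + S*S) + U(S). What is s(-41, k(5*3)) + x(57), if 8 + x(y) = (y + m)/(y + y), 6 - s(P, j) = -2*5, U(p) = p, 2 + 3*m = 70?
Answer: 2975/342 ≈ 8.6988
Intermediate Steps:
m = 68/3 (m = -⅔ + (⅓)*70 = -⅔ + 70/3 = 68/3 ≈ 22.667)
k(S) = S + 2*S² (k(S) = (S² + S*S) + S = (S² + S²) + S = 2*S² + S = S + 2*S²)
s(P, j) = 16 (s(P, j) = 6 - (-2)*5 = 6 - 1*(-10) = 6 + 10 = 16)
x(y) = -8 + (68/3 + y)/(2*y) (x(y) = -8 + (y + 68/3)/(y + y) = -8 + (68/3 + y)/((2*y)) = -8 + (68/3 + y)*(1/(2*y)) = -8 + (68/3 + y)/(2*y))
s(-41, k(5*3)) + x(57) = 16 + (⅙)*(68 - 45*57)/57 = 16 + (⅙)*(1/57)*(68 - 2565) = 16 + (⅙)*(1/57)*(-2497) = 16 - 2497/342 = 2975/342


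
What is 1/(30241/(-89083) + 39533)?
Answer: 89083/3521687998 ≈ 2.5296e-5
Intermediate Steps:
1/(30241/(-89083) + 39533) = 1/(30241*(-1/89083) + 39533) = 1/(-30241/89083 + 39533) = 1/(3521687998/89083) = 89083/3521687998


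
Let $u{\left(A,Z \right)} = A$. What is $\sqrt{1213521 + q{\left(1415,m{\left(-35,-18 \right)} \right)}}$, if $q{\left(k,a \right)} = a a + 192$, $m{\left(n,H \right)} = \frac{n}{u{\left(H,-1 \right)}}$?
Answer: $\frac{\sqrt{393244237}}{18} \approx 1101.7$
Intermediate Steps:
$m{\left(n,H \right)} = \frac{n}{H}$
$q{\left(k,a \right)} = 192 + a^{2}$ ($q{\left(k,a \right)} = a^{2} + 192 = 192 + a^{2}$)
$\sqrt{1213521 + q{\left(1415,m{\left(-35,-18 \right)} \right)}} = \sqrt{1213521 + \left(192 + \left(- \frac{35}{-18}\right)^{2}\right)} = \sqrt{1213521 + \left(192 + \left(\left(-35\right) \left(- \frac{1}{18}\right)\right)^{2}\right)} = \sqrt{1213521 + \left(192 + \left(\frac{35}{18}\right)^{2}\right)} = \sqrt{1213521 + \left(192 + \frac{1225}{324}\right)} = \sqrt{1213521 + \frac{63433}{324}} = \sqrt{\frac{393244237}{324}} = \frac{\sqrt{393244237}}{18}$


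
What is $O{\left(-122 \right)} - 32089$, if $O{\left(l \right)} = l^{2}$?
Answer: $-17205$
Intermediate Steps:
$O{\left(-122 \right)} - 32089 = \left(-122\right)^{2} - 32089 = 14884 - 32089 = -17205$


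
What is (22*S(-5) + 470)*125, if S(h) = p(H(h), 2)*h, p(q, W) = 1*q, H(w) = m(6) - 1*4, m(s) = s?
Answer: 31250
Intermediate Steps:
H(w) = 2 (H(w) = 6 - 1*4 = 6 - 4 = 2)
p(q, W) = q
S(h) = 2*h
(22*S(-5) + 470)*125 = (22*(2*(-5)) + 470)*125 = (22*(-10) + 470)*125 = (-220 + 470)*125 = 250*125 = 31250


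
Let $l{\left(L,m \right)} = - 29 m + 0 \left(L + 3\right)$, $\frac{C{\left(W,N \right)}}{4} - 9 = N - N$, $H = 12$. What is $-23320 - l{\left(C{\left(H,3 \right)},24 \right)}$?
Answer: $-22624$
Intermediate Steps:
$C{\left(W,N \right)} = 36$ ($C{\left(W,N \right)} = 36 + 4 \left(N - N\right) = 36 + 4 \cdot 0 = 36 + 0 = 36$)
$l{\left(L,m \right)} = - 29 m$ ($l{\left(L,m \right)} = - 29 m + 0 \left(3 + L\right) = - 29 m + 0 = - 29 m$)
$-23320 - l{\left(C{\left(H,3 \right)},24 \right)} = -23320 - \left(-29\right) 24 = -23320 - -696 = -23320 + 696 = -22624$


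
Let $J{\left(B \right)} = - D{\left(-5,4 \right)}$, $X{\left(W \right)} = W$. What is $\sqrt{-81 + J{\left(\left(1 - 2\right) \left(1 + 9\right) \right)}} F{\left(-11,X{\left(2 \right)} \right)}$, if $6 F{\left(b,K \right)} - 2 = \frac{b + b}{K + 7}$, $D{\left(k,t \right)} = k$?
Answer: $- \frac{4 i \sqrt{19}}{27} \approx - 0.64576 i$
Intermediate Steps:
$F{\left(b,K \right)} = \frac{1}{3} + \frac{b}{3 \left(7 + K\right)}$ ($F{\left(b,K \right)} = \frac{1}{3} + \frac{\left(b + b\right) \frac{1}{K + 7}}{6} = \frac{1}{3} + \frac{2 b \frac{1}{7 + K}}{6} = \frac{1}{3} + \frac{b}{3 \left(7 + K\right)}$)
$J{\left(B \right)} = 5$ ($J{\left(B \right)} = \left(-1\right) \left(-5\right) = 5$)
$\sqrt{-81 + J{\left(\left(1 - 2\right) \left(1 + 9\right) \right)}} F{\left(-11,X{\left(2 \right)} \right)} = \sqrt{-81 + 5} \frac{7 + 2 - 11}{3 \left(7 + 2\right)} = \sqrt{-76} \cdot \frac{1}{3} \cdot \frac{1}{9} \left(-2\right) = 2 i \sqrt{19} \cdot \frac{1}{3} \cdot \frac{1}{9} \left(-2\right) = 2 i \sqrt{19} \left(- \frac{2}{27}\right) = - \frac{4 i \sqrt{19}}{27}$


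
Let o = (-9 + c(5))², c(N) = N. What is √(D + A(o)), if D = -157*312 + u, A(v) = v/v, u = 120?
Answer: I*√48863 ≈ 221.05*I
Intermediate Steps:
o = 16 (o = (-9 + 5)² = (-4)² = 16)
A(v) = 1
D = -48864 (D = -157*312 + 120 = -48984 + 120 = -48864)
√(D + A(o)) = √(-48864 + 1) = √(-48863) = I*√48863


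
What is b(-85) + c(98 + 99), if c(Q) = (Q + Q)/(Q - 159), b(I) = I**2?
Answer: 137472/19 ≈ 7235.4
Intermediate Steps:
c(Q) = 2*Q/(-159 + Q) (c(Q) = (2*Q)/(-159 + Q) = 2*Q/(-159 + Q))
b(-85) + c(98 + 99) = (-85)**2 + 2*(98 + 99)/(-159 + (98 + 99)) = 7225 + 2*197/(-159 + 197) = 7225 + 2*197/38 = 7225 + 2*197*(1/38) = 7225 + 197/19 = 137472/19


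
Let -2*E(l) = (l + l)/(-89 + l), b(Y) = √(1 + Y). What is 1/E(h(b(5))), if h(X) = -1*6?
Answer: -95/6 ≈ -15.833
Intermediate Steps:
h(X) = -6
E(l) = -l/(-89 + l) (E(l) = -(l + l)/(2*(-89 + l)) = -2*l/(2*(-89 + l)) = -l/(-89 + l))
1/E(h(b(5))) = 1/(-1*(-6)/(-89 - 6)) = 1/(-1*(-6)/(-95)) = 1/(-1*(-6)*(-1/95)) = 1/(-6/95) = -95/6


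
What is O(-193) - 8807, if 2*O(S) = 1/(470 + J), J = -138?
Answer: -5847847/664 ≈ -8807.0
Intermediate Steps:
O(S) = 1/664 (O(S) = 1/(2*(470 - 138)) = (1/2)/332 = (1/2)*(1/332) = 1/664)
O(-193) - 8807 = 1/664 - 8807 = -5847847/664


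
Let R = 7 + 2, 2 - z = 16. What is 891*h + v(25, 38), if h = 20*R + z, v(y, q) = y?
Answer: 147931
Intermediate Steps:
z = -14 (z = 2 - 1*16 = 2 - 16 = -14)
R = 9
h = 166 (h = 20*9 - 14 = 180 - 14 = 166)
891*h + v(25, 38) = 891*166 + 25 = 147906 + 25 = 147931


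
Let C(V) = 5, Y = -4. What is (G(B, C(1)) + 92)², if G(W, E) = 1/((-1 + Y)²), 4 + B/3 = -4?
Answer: 5294601/625 ≈ 8471.4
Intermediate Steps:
B = -24 (B = -12 + 3*(-4) = -12 - 12 = -24)
G(W, E) = 1/25 (G(W, E) = 1/((-1 - 4)²) = 1/((-5)²) = 1/25)
(G(B, C(1)) + 92)² = (1/25 + 92)² = (2301/25)² = 5294601/625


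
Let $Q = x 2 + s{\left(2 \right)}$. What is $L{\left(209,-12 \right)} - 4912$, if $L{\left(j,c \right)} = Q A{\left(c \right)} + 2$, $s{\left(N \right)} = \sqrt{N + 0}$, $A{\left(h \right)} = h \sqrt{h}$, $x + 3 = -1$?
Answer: $-4910 + 24 i \sqrt{3} \left(8 - \sqrt{2}\right) \approx -4910.0 + 273.77 i$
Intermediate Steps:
$x = -4$ ($x = -3 - 1 = -4$)
$A{\left(h \right)} = h^{\frac{3}{2}}$
$s{\left(N \right)} = \sqrt{N}$
$Q = -8 + \sqrt{2}$ ($Q = \left(-4\right) 2 + \sqrt{2} = -8 + \sqrt{2} \approx -6.5858$)
$L{\left(j,c \right)} = 2 + c^{\frac{3}{2}} \left(-8 + \sqrt{2}\right)$ ($L{\left(j,c \right)} = \left(-8 + \sqrt{2}\right) c^{\frac{3}{2}} + 2 = c^{\frac{3}{2}} \left(-8 + \sqrt{2}\right) + 2 = 2 + c^{\frac{3}{2}} \left(-8 + \sqrt{2}\right)$)
$L{\left(209,-12 \right)} - 4912 = \left(2 + \left(-12\right)^{\frac{3}{2}} \left(-8 + \sqrt{2}\right)\right) - 4912 = \left(2 + - 24 i \sqrt{3} \left(-8 + \sqrt{2}\right)\right) - 4912 = \left(2 - 24 i \sqrt{3} \left(-8 + \sqrt{2}\right)\right) - 4912 = -4910 - 24 i \sqrt{3} \left(-8 + \sqrt{2}\right)$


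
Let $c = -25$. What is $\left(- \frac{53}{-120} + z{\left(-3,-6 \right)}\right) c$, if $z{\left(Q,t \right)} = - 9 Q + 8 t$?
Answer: $\frac{12335}{24} \approx 513.96$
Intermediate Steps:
$\left(- \frac{53}{-120} + z{\left(-3,-6 \right)}\right) c = \left(- \frac{53}{-120} + \left(\left(-9\right) \left(-3\right) + 8 \left(-6\right)\right)\right) \left(-25\right) = \left(\left(-53\right) \left(- \frac{1}{120}\right) + \left(27 - 48\right)\right) \left(-25\right) = \left(\frac{53}{120} - 21\right) \left(-25\right) = \left(- \frac{2467}{120}\right) \left(-25\right) = \frac{12335}{24}$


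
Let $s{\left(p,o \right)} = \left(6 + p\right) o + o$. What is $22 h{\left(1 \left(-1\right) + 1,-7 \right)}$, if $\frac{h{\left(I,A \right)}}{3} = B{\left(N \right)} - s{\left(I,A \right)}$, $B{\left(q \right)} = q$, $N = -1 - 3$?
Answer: $2970$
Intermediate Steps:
$N = -4$ ($N = -1 - 3 = -4$)
$s{\left(p,o \right)} = o + o \left(6 + p\right)$ ($s{\left(p,o \right)} = o \left(6 + p\right) + o = o + o \left(6 + p\right)$)
$h{\left(I,A \right)} = -12 - 3 A \left(7 + I\right)$ ($h{\left(I,A \right)} = 3 \left(-4 - A \left(7 + I\right)\right) = -12 - 3 A \left(7 + I\right)$)
$22 h{\left(1 \left(-1\right) + 1,-7 \right)} = 22 \left(-12 - - 21 \left(7 + \left(1 \left(-1\right) + 1\right)\right)\right) = 22 \left(-12 - - 21 \left(7 + \left(-1 + 1\right)\right)\right) = 22 \left(-12 - - 21 \left(7 + 0\right)\right) = 22 \left(-12 - \left(-21\right) 7\right) = 22 \left(-12 + 147\right) = 22 \cdot 135 = 2970$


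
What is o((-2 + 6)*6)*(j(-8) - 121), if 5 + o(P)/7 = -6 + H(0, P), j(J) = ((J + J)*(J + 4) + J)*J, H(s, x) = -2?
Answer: 51779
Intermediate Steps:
j(J) = J*(J + 2*J*(4 + J)) (j(J) = ((2*J)*(4 + J) + J)*J = (2*J*(4 + J) + J)*J = (J + 2*J*(4 + J))*J = J*(J + 2*J*(4 + J)))
o(P) = -91 (o(P) = -35 + 7*(-6 - 2) = -35 + 7*(-8) = -35 - 56 = -91)
o((-2 + 6)*6)*(j(-8) - 121) = -91*((-8)**2*(9 + 2*(-8)) - 121) = -91*(64*(9 - 16) - 121) = -91*(64*(-7) - 121) = -91*(-448 - 121) = -91*(-569) = 51779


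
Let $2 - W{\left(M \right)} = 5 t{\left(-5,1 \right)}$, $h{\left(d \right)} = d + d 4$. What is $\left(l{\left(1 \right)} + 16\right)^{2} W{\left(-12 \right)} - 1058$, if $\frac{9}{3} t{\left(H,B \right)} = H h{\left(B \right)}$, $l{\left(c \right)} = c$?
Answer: $\frac{34685}{3} \approx 11562.0$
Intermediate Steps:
$h{\left(d \right)} = 5 d$ ($h{\left(d \right)} = d + 4 d = 5 d$)
$t{\left(H,B \right)} = \frac{5 B H}{3}$ ($t{\left(H,B \right)} = \frac{H 5 B}{3} = \frac{5 B H}{3}$)
$W{\left(M \right)} = \frac{131}{3}$ ($W{\left(M \right)} = 2 - 5 \cdot \frac{5}{3} \cdot 1 \left(-5\right) = 2 - 5 \left(- \frac{25}{3}\right) = 2 - - \frac{125}{3} = 2 + \frac{125}{3} = \frac{131}{3}$)
$\left(l{\left(1 \right)} + 16\right)^{2} W{\left(-12 \right)} - 1058 = \left(1 + 16\right)^{2} \cdot \frac{131}{3} - 1058 = 17^{2} \cdot \frac{131}{3} - 1058 = 289 \cdot \frac{131}{3} - 1058 = \frac{37859}{3} - 1058 = \frac{34685}{3}$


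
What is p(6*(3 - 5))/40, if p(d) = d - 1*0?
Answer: -3/10 ≈ -0.30000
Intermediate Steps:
p(d) = d (p(d) = d + 0 = d)
p(6*(3 - 5))/40 = (6*(3 - 5))/40 = (6*(-2))/40 = (1/40)*(-12) = -3/10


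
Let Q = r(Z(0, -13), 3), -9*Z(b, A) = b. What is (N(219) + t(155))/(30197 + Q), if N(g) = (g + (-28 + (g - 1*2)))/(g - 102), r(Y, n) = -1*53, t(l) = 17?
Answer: 799/1175616 ≈ 0.00067964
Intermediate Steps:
Z(b, A) = -b/9
r(Y, n) = -53
Q = -53
N(g) = (-30 + 2*g)/(-102 + g) (N(g) = (g + (-28 + (g - 2)))/(-102 + g) = (g + (-28 + (-2 + g)))/(-102 + g) = (g + (-30 + g))/(-102 + g) = (-30 + 2*g)/(-102 + g))
(N(219) + t(155))/(30197 + Q) = (2*(-15 + 219)/(-102 + 219) + 17)/(30197 - 53) = (2*204/117 + 17)/30144 = (2*(1/117)*204 + 17)*(1/30144) = (136/39 + 17)*(1/30144) = (799/39)*(1/30144) = 799/1175616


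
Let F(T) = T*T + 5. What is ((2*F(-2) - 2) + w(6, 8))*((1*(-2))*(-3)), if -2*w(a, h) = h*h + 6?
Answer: -114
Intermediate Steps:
F(T) = 5 + T**2 (F(T) = T**2 + 5 = 5 + T**2)
w(a, h) = -3 - h**2/2 (w(a, h) = -(h*h + 6)/2 = -(h**2 + 6)/2 = -(6 + h**2)/2 = -3 - h**2/2)
((2*F(-2) - 2) + w(6, 8))*((1*(-2))*(-3)) = ((2*(5 + (-2)**2) - 2) + (-3 - 1/2*8**2))*((1*(-2))*(-3)) = ((2*(5 + 4) - 2) + (-3 - 1/2*64))*(-2*(-3)) = ((2*9 - 2) + (-3 - 32))*6 = ((18 - 2) - 35)*6 = (16 - 35)*6 = -19*6 = -114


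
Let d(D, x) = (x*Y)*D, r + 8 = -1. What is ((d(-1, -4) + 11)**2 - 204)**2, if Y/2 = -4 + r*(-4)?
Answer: 5053077225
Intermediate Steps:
r = -9 (r = -8 - 1 = -9)
Y = 64 (Y = 2*(-4 - 9*(-4)) = 2*(-4 + 36) = 2*32 = 64)
d(D, x) = 64*D*x (d(D, x) = (x*64)*D = (64*x)*D = 64*D*x)
((d(-1, -4) + 11)**2 - 204)**2 = ((64*(-1)*(-4) + 11)**2 - 204)**2 = ((256 + 11)**2 - 204)**2 = (267**2 - 204)**2 = (71289 - 204)**2 = 71085**2 = 5053077225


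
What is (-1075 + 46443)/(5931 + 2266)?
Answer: 45368/8197 ≈ 5.5347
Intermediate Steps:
(-1075 + 46443)/(5931 + 2266) = 45368/8197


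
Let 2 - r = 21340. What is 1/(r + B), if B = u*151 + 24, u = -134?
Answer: -1/41548 ≈ -2.4069e-5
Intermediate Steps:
r = -21338 (r = 2 - 1*21340 = 2 - 21340 = -21338)
B = -20210 (B = -134*151 + 24 = -20234 + 24 = -20210)
1/(r + B) = 1/(-21338 - 20210) = 1/(-41548) = -1/41548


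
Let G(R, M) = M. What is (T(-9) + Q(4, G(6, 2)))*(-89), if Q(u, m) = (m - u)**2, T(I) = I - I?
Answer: -356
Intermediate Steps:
T(I) = 0
(T(-9) + Q(4, G(6, 2)))*(-89) = (0 + (2 - 1*4)**2)*(-89) = (0 + (2 - 4)**2)*(-89) = (0 + (-2)**2)*(-89) = (0 + 4)*(-89) = 4*(-89) = -356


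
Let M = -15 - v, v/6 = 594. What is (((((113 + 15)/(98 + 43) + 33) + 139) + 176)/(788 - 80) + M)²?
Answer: 7976062471910416/622851849 ≈ 1.2806e+7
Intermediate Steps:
v = 3564 (v = 6*594 = 3564)
M = -3579 (M = -15 - 1*3564 = -15 - 3564 = -3579)
(((((113 + 15)/(98 + 43) + 33) + 139) + 176)/(788 - 80) + M)² = (((((113 + 15)/(98 + 43) + 33) + 139) + 176)/(788 - 80) - 3579)² = ((((128/141 + 33) + 139) + 176)/708 - 3579)² = ((((128*(1/141) + 33) + 139) + 176)*(1/708) - 3579)² = ((((128/141 + 33) + 139) + 176)*(1/708) - 3579)² = (((4781/141 + 139) + 176)*(1/708) - 3579)² = ((24380/141 + 176)*(1/708) - 3579)² = ((49196/141)*(1/708) - 3579)² = (12299/24957 - 3579)² = (-89308804/24957)² = 7976062471910416/622851849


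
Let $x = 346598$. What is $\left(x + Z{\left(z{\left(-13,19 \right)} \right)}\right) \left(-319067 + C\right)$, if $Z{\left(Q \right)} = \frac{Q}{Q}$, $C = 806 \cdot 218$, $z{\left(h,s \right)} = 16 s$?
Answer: $-49688086041$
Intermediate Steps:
$C = 175708$
$Z{\left(Q \right)} = 1$
$\left(x + Z{\left(z{\left(-13,19 \right)} \right)}\right) \left(-319067 + C\right) = \left(346598 + 1\right) \left(-319067 + 175708\right) = 346599 \left(-143359\right) = -49688086041$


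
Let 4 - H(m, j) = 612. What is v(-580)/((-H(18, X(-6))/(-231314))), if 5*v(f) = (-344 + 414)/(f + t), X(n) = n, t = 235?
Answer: 809599/52440 ≈ 15.439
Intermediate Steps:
H(m, j) = -608 (H(m, j) = 4 - 1*612 = 4 - 612 = -608)
v(f) = 14/(235 + f) (v(f) = ((-344 + 414)/(f + 235))/5 = (70/(235 + f))/5 = 14/(235 + f))
v(-580)/((-H(18, X(-6))/(-231314))) = (14/(235 - 580))/((-(-608)/(-231314))) = (14/(-345))/((-(-608)*(-1)/231314)) = (14*(-1/345))/((-1*304/115657)) = -14/(345*(-304/115657)) = -14/345*(-115657/304) = 809599/52440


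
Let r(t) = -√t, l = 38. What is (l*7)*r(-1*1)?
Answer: -266*I ≈ -266.0*I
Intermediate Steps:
(l*7)*r(-1*1) = (38*7)*(-√(-1*1)) = 266*(-√(-1)) = 266*(-I) = -266*I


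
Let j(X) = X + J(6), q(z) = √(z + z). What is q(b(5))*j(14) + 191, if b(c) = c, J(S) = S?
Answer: 191 + 20*√10 ≈ 254.25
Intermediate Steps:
q(z) = √2*√z (q(z) = √(2*z) = √2*√z)
j(X) = 6 + X (j(X) = X + 6 = 6 + X)
q(b(5))*j(14) + 191 = (√2*√5)*(6 + 14) + 191 = √10*20 + 191 = 20*√10 + 191 = 191 + 20*√10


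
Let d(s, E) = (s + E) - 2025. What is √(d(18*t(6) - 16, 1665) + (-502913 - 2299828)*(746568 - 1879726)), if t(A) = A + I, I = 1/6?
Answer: √3175948385813 ≈ 1.7821e+6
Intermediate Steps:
I = ⅙ ≈ 0.16667
t(A) = ⅙ + A (t(A) = A + ⅙ = ⅙ + A)
d(s, E) = -2025 + E + s (d(s, E) = (E + s) - 2025 = -2025 + E + s)
√(d(18*t(6) - 16, 1665) + (-502913 - 2299828)*(746568 - 1879726)) = √((-2025 + 1665 + (18*(⅙ + 6) - 16)) + (-502913 - 2299828)*(746568 - 1879726)) = √((-2025 + 1665 + (18*(37/6) - 16)) - 2802741*(-1133158)) = √((-2025 + 1665 + (111 - 16)) + 3175948386078) = √((-2025 + 1665 + 95) + 3175948386078) = √(-265 + 3175948386078) = √3175948385813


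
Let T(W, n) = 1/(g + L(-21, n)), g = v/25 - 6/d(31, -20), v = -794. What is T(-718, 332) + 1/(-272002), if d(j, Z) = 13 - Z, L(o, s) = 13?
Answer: -74805759/1416858418 ≈ -0.052797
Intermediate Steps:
g = -8784/275 (g = -794/25 - 6/(13 - 1*(-20)) = -794*1/25 - 6/(13 + 20) = -794/25 - 6/33 = -794/25 - 6*1/33 = -794/25 - 2/11 = -8784/275 ≈ -31.942)
T(W, n) = -275/5209 (T(W, n) = 1/(-8784/275 + 13) = 1/(-5209/275) = -275/5209)
T(-718, 332) + 1/(-272002) = -275/5209 + 1/(-272002) = -275/5209 - 1/272002 = -74805759/1416858418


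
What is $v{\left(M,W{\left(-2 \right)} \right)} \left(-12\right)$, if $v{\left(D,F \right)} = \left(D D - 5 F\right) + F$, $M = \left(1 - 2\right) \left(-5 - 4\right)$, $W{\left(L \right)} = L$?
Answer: $-1068$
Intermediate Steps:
$M = 9$ ($M = \left(-1\right) \left(-9\right) = 9$)
$v{\left(D,F \right)} = D^{2} - 4 F$ ($v{\left(D,F \right)} = \left(D^{2} - 5 F\right) + F = D^{2} - 4 F$)
$v{\left(M,W{\left(-2 \right)} \right)} \left(-12\right) = \left(9^{2} - -8\right) \left(-12\right) = \left(81 + 8\right) \left(-12\right) = 89 \left(-12\right) = -1068$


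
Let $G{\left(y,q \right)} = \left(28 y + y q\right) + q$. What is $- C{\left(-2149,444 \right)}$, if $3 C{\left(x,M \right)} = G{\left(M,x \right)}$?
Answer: $\frac{943873}{3} \approx 3.1462 \cdot 10^{5}$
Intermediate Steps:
$G{\left(y,q \right)} = q + 28 y + q y$ ($G{\left(y,q \right)} = \left(28 y + q y\right) + q = q + 28 y + q y$)
$C{\left(x,M \right)} = \frac{x}{3} + \frac{28 M}{3} + \frac{M x}{3}$ ($C{\left(x,M \right)} = \frac{x + 28 M + x M}{3} = \frac{x + 28 M + M x}{3} = \frac{x}{3} + \frac{28 M}{3} + \frac{M x}{3}$)
$- C{\left(-2149,444 \right)} = - (\frac{1}{3} \left(-2149\right) + \frac{28}{3} \cdot 444 + \frac{1}{3} \cdot 444 \left(-2149\right)) = - (- \frac{2149}{3} + 4144 - 318052) = \left(-1\right) \left(- \frac{943873}{3}\right) = \frac{943873}{3}$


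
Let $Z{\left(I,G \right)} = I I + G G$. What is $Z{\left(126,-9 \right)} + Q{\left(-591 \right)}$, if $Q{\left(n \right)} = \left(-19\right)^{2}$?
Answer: $16318$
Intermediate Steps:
$Z{\left(I,G \right)} = G^{2} + I^{2}$ ($Z{\left(I,G \right)} = I^{2} + G^{2} = G^{2} + I^{2}$)
$Q{\left(n \right)} = 361$
$Z{\left(126,-9 \right)} + Q{\left(-591 \right)} = \left(\left(-9\right)^{2} + 126^{2}\right) + 361 = \left(81 + 15876\right) + 361 = 15957 + 361 = 16318$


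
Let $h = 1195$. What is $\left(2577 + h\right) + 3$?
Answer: $3775$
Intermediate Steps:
$\left(2577 + h\right) + 3 = \left(2577 + 1195\right) + 3 = 3772 + 3 = 3775$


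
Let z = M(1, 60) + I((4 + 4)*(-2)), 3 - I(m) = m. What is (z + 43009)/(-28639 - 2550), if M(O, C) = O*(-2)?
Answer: -43026/31189 ≈ -1.3795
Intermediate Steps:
M(O, C) = -2*O
I(m) = 3 - m
z = 17 (z = -2*1 + (3 - (4 + 4)*(-2)) = -2 + (3 - 8*(-2)) = -2 + (3 - 1*(-16)) = -2 + (3 + 16) = -2 + 19 = 17)
(z + 43009)/(-28639 - 2550) = (17 + 43009)/(-28639 - 2550) = 43026/(-31189) = 43026*(-1/31189) = -43026/31189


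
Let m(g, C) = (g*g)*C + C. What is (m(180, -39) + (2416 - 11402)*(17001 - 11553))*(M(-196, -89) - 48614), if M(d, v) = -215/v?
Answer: 217270626189177/89 ≈ 2.4412e+12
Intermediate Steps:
m(g, C) = C + C*g² (m(g, C) = g²*C + C = C*g² + C = C + C*g²)
(m(180, -39) + (2416 - 11402)*(17001 - 11553))*(M(-196, -89) - 48614) = (-39*(1 + 180²) + (2416 - 11402)*(17001 - 11553))*(-215/(-89) - 48614) = (-39*(1 + 32400) - 8986*5448)*(-215*(-1/89) - 48614) = (-39*32401 - 48955728)*(215/89 - 48614) = (-1263639 - 48955728)*(-4326431/89) = -50219367*(-4326431/89) = 217270626189177/89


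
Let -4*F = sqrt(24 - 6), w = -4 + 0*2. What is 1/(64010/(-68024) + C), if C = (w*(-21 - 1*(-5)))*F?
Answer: 1088554060/5329584471527 - 55527174912*sqrt(2)/5329584471527 ≈ -0.014530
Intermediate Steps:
w = -4 (w = -4 + 0 = -4)
F = -3*sqrt(2)/4 (F = -sqrt(24 - 6)/4 = -3*sqrt(2)/4 ≈ -1.0607)
C = -48*sqrt(2) (C = (-4*(-21 - 1*(-5)))*(-3*sqrt(2)/4) = (-4*(-21 + 5))*(-3*sqrt(2)/4) = (-4*(-16))*(-3*sqrt(2)/4) = 64*(-3*sqrt(2)/4) = -48*sqrt(2) ≈ -67.882)
1/(64010/(-68024) + C) = 1/(64010/(-68024) - 48*sqrt(2)) = 1/(64010*(-1/68024) - 48*sqrt(2)) = 1/(-32005/34012 - 48*sqrt(2))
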